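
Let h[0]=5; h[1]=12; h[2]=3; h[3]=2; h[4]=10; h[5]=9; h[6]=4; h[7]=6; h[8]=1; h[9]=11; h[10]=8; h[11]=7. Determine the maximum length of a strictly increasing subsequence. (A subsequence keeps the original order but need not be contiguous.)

4

Track the smallest tail for each achievable length (strict):
5 → extends → [5]
12 → extends → [5, 12]
3 → replaces 5 → [3, 12]
2 → replaces 3 → [2, 12]
10 → replaces 12 → [2, 10]
9 → replaces 10 → [2, 9]
4 → replaces 9 → [2, 4]
6 → extends → [2, 4, 6]
1 → replaces 2 → [1, 4, 6]
11 → extends → [1, 4, 6, 11]
8 → replaces 11 → [1, 4, 6, 8]
7 → replaces 8 → [1, 4, 6, 7]
Four tails, so the longest strictly increasing subsequence has length 4 (e.g. 3, 4, 6, 11).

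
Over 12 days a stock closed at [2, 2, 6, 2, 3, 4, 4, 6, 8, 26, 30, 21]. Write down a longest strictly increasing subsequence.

2, 3, 4, 6, 8, 26, 30

Patience tails give the LIS length; then backtrack through the dp parents:
2 → extends → [2]
2 → already a tail → [2]
6 → extends → [2, 6]
2 → already a tail → [2, 6]
3 → replaces 6 → [2, 3]
4 → extends → [2, 3, 4]
4 → already a tail → [2, 3, 4]
6 → extends → [2, 3, 4, 6]
8 → extends → [2, 3, 4, 6, 8]
26 → extends → [2, 3, 4, 6, 8, 26]
30 → extends → [2, 3, 4, 6, 8, 26, 30]
21 → replaces 26 → [2, 3, 4, 6, 8, 21, 30]
Length 7; one witness is 2, 3, 4, 6, 8, 26, 30.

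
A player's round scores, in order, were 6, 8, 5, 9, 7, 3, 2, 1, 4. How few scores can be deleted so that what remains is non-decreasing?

6

Fewest deletions = n − (longest non-decreasing subsequence).
i:     1 2 3 4 5 6 7 8 9
a[i]:  6 8 5 9 7 3 2 1 4
dp:    1 2 1 3 2 1 1 1 2
max dp = 3, so deletions = 9 − 3 = 6.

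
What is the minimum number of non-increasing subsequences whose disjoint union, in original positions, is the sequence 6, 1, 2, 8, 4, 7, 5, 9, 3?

Place each on the leftmost legal pile:
6 → new pile 1 (tops now [6])
1 → pile 1 (tops now [1])
2 → new pile 2 (tops now [1, 2])
8 → new pile 3 (tops now [1, 2, 8])
4 → pile 3 (tops now [1, 2, 4])
7 → new pile 4 (tops now [1, 2, 4, 7])
5 → pile 4 (tops now [1, 2, 4, 5])
9 → new pile 5 (tops now [1, 2, 4, 5, 9])
3 → pile 3 (tops now [1, 2, 3, 5, 9])
Five piles.

5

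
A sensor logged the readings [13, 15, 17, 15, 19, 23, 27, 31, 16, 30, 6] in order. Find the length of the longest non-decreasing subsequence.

Let dp[i] be the length of the longest such subsequence ending at index i:
i:      1  2  3  4  5  6  7  8  9 10 11
a[i]:  13 15 17 15 19 23 27 31 16 30  6
dp:     1  2  3  3  4  5  6  7  4  7  1
Maximum dp value is 7.

7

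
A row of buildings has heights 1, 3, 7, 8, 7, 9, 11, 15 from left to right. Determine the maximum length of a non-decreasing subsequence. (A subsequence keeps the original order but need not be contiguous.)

Let dp[i] be the length of the longest such subsequence ending at index i:
i:      1  2  3  4  5  6  7  8
a[i]:   1  3  7  8  7  9 11 15
dp:     1  2  3  4  4  5  6  7
Maximum dp value is 7.

7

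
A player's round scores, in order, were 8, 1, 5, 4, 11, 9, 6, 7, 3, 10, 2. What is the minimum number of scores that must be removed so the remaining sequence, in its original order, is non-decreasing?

Fewest deletions = n − (longest non-decreasing subsequence).
Patience tails:
8 → extends → [8]
1 → replaces 8 → [1]
5 → extends → [1, 5]
4 → replaces 5 → [1, 4]
11 → extends → [1, 4, 11]
9 → replaces 11 → [1, 4, 9]
6 → replaces 9 → [1, 4, 6]
7 → extends → [1, 4, 6, 7]
3 → replaces 4 → [1, 3, 6, 7]
10 → extends → [1, 3, 6, 7, 10]
2 → replaces 3 → [1, 2, 6, 7, 10]
Longest non-decreasing subsequence has length 5, so deletions = 11 − 5 = 6.

6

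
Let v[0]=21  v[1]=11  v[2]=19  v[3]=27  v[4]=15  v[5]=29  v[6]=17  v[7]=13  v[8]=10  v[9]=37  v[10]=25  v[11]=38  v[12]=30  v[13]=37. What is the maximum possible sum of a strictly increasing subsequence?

161

Let S[i] be the best sum of a strictly increasing subsequence ending at i:
i:       0   1   2   3   4   5   6   7   8   9  10  11  12  13
v[i]:   21  11  19  27  15  29  17  13  10  37  25  38  30  37
S:      21  11  30  57  26  86  43  24  10 123  68 161 116 153
Maximum is 161 (e.g. 11 + 19 + 27 + 29 + 37 + 38).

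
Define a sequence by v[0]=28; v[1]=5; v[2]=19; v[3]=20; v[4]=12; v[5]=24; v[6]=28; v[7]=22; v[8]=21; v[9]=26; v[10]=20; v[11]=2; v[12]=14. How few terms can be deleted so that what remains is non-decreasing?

Fewest deletions = n − (longest non-decreasing subsequence).
i:      0  1  2  3  4  5  6  7  8  9 10 11 12
v[i]:  28  5 19 20 12 24 28 22 21 26 20  2 14
dp:     1  1  2  3  2  4  5  4  4  5  4  1  3
max dp = 5, so deletions = 13 − 5 = 8.

8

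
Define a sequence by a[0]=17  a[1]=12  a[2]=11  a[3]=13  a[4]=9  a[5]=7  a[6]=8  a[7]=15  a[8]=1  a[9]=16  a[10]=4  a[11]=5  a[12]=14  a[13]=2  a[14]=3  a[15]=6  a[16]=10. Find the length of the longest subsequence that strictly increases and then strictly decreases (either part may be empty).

inc[i] = longest strictly increasing subsequence ending at i; dec[i] = longest strictly decreasing subsequence starting at i:
i:      0  1  2  3  4  5  6  7  8  9 10 11 12 13 14 15 16
a[i]:  17 12 11 13  9  7  8 15  1 16  4  5 14  2  3  6 10
inc:    1  1  1  2  1  1  2  3  1  4  2  3  4  2  3  4  5
dec:    7  6  5  5  4  3  3  3  1  3  2  2  2  1  1  1  1
Best peak at i=0 (value 17): inc=1, dec=7, length 1+7−1 = 7.

7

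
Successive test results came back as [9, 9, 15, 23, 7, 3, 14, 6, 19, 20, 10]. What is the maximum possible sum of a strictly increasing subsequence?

63

Let S[i] be the best sum of a strictly increasing subsequence ending at i:
i:      1  2  3  4  5  6  7  8  9 10 11
a[i]:   9  9 15 23  7  3 14  6 19 20 10
S:      9  9 24 47  7  3 23  9 43 63 19
Maximum is 63 (e.g. 9 + 15 + 19 + 20).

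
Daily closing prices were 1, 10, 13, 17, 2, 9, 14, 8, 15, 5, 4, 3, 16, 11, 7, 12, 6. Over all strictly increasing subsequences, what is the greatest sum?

Let S[i] be the best sum of a strictly increasing subsequence ending at i:
i:      1  2  3  4  5  6  7  8  9 10 11 12 13 14 15 16 17
a[i]:   1 10 13 17  2  9 14  8 15  5  4  3 16 11  7 12  6
S:      1 11 24 41  3 12 38 11 53  8  7  6 69 23 15 35 14
Maximum is 69 (e.g. 1 + 10 + 13 + 14 + 15 + 16).

69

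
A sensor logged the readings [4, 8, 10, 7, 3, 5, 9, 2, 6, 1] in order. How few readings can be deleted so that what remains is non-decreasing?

Fewest deletions = n − (longest non-decreasing subsequence).
i:      1  2  3  4  5  6  7  8  9 10
a[i]:   4  8 10  7  3  5  9  2  6  1
dp:     1  2  3  2  1  2  3  1  3  1
max dp = 3, so deletions = 10 − 3 = 7.

7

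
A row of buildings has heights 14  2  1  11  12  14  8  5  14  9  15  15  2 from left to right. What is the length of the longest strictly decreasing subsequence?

5

Negate each value so 'decreasing' becomes 'increasing', then run patience tails on the negated sequence:
-14 → extends → [-14]
-2 → extends → [-14, -2]
-1 → extends → [-14, -2, -1]
-11 → replaces -2 → [-14, -11, -1]
-12 → replaces -11 → [-14, -12, -1]
-14 → already a tail → [-14, -12, -1]
-8 → replaces -1 → [-14, -12, -8]
-5 → extends → [-14, -12, -8, -5]
-14 → already a tail → [-14, -12, -8, -5]
-9 → replaces -8 → [-14, -12, -9, -5]
-15 → replaces -14 → [-15, -12, -9, -5]
-15 → already a tail → [-15, -12, -9, -5]
-2 → extends → [-15, -12, -9, -5, -2]
Five tails, so the longest strictly decreasing subsequence of the original has length 5.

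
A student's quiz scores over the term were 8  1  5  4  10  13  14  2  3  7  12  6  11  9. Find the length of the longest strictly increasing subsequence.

5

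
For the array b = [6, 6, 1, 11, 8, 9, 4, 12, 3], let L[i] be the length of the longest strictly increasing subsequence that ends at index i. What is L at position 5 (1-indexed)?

dp[i] = 1 + max{dp[j] : j<i, b[j]<b[i]} (or 1 if no such j):
i:      1  2  3  4  5  6  7  8  9
b[i]:   6  6  1 11  8  9  4 12  3
dp:     1  1  1  2  2  3  2  4  2
At index 5 the value is 2.

2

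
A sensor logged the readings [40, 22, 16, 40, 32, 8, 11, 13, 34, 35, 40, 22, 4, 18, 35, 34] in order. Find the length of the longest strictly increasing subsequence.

Track the smallest tail for each achievable length (strict):
40 → extends → [40]
22 → replaces 40 → [22]
16 → replaces 22 → [16]
40 → extends → [16, 40]
32 → replaces 40 → [16, 32]
8 → replaces 16 → [8, 32]
11 → replaces 32 → [8, 11]
13 → extends → [8, 11, 13]
34 → extends → [8, 11, 13, 34]
35 → extends → [8, 11, 13, 34, 35]
40 → extends → [8, 11, 13, 34, 35, 40]
22 → replaces 34 → [8, 11, 13, 22, 35, 40]
4 → replaces 8 → [4, 11, 13, 22, 35, 40]
18 → replaces 22 → [4, 11, 13, 18, 35, 40]
35 → already a tail → [4, 11, 13, 18, 35, 40]
34 → replaces 35 → [4, 11, 13, 18, 34, 40]
Six tails, so the longest strictly increasing subsequence has length 6 (e.g. 8, 11, 13, 34, 35, 40).

6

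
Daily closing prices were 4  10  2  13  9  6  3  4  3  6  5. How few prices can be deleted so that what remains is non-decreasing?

Fewest deletions = n − (longest non-decreasing subsequence).
i:      1  2  3  4  5  6  7  8  9 10 11
a[i]:   4 10  2 13  9  6  3  4  3  6  5
dp:     1  2  1  3  2  2  2  3  3  4  4
max dp = 4, so deletions = 11 − 4 = 7.

7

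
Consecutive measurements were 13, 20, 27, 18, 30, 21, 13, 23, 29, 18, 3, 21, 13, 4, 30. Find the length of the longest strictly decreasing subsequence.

Let dp[i] be the longest strictly decreasing subsequence ending at i:
i:      1  2  3  4  5  6  7  8  9 10 11 12 13 14 15
a[i]:  13 20 27 18 30 21 13 23 29 18  3 21 13  4 30
dp:     1  1  1  2  1  2  3  2  2  3  4  3  4  5  1
Maximum is 5.

5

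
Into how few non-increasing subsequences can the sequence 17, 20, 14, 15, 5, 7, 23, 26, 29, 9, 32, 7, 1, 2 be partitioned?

Place each on the leftmost legal pile:
17 → new pile 1 (tops now [17])
20 → new pile 2 (tops now [17, 20])
14 → pile 1 (tops now [14, 20])
15 → pile 2 (tops now [14, 15])
5 → pile 1 (tops now [5, 15])
7 → pile 2 (tops now [5, 7])
23 → new pile 3 (tops now [5, 7, 23])
26 → new pile 4 (tops now [5, 7, 23, 26])
29 → new pile 5 (tops now [5, 7, 23, 26, 29])
9 → pile 3 (tops now [5, 7, 9, 26, 29])
32 → new pile 6 (tops now [5, 7, 9, 26, 29, 32])
7 → pile 2 (tops now [5, 7, 9, 26, 29, 32])
1 → pile 1 (tops now [1, 7, 9, 26, 29, 32])
2 → pile 2 (tops now [1, 2, 9, 26, 29, 32])
Six piles.

6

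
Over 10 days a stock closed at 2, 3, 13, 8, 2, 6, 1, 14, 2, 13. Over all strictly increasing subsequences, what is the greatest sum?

32

Let S[i] be the best sum of a strictly increasing subsequence ending at i:
i:      1  2  3  4  5  6  7  8  9 10
a[i]:   2  3 13  8  2  6  1 14  2 13
S:      2  5 18 13  2 11  1 32  3 26
Maximum is 32 (e.g. 2 + 3 + 13 + 14).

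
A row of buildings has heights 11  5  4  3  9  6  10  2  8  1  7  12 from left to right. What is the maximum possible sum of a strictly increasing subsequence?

Let S[i] be the best sum of a strictly increasing subsequence ending at i:
i:      1  2  3  4  5  6  7  8  9 10 11 12
a[i]:  11  5  4  3  9  6 10  2  8  1  7 12
S:     11  5  4  3 14 11 24  2 19  1 18 36
Maximum is 36 (e.g. 5 + 9 + 10 + 12).

36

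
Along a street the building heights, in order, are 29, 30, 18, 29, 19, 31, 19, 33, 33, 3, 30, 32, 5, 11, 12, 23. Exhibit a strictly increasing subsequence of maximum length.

Patience tails give the LIS length; then backtrack through the dp parents:
29 → extends → [29]
30 → extends → [29, 30]
18 → replaces 29 → [18, 30]
29 → replaces 30 → [18, 29]
19 → replaces 29 → [18, 19]
31 → extends → [18, 19, 31]
19 → already a tail → [18, 19, 31]
33 → extends → [18, 19, 31, 33]
33 → already a tail → [18, 19, 31, 33]
3 → replaces 18 → [3, 19, 31, 33]
30 → replaces 31 → [3, 19, 30, 33]
32 → replaces 33 → [3, 19, 30, 32]
5 → replaces 19 → [3, 5, 30, 32]
11 → replaces 30 → [3, 5, 11, 32]
12 → replaces 32 → [3, 5, 11, 12]
23 → extends → [3, 5, 11, 12, 23]
Length 5; one witness is 3, 5, 11, 12, 23.

3, 5, 11, 12, 23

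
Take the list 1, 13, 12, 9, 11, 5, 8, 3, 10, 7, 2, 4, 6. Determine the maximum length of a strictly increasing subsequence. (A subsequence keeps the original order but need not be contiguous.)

4

Let dp[i] be the length of the longest such subsequence ending at index i:
i:      1  2  3  4  5  6  7  8  9 10 11 12 13
a[i]:   1 13 12  9 11  5  8  3 10  7  2  4  6
dp:     1  2  2  2  3  2  3  2  4  3  2  3  4
Maximum dp value is 4.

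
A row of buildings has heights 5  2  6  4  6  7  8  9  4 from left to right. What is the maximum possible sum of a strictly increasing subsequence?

Let S[i] be the best sum of a strictly increasing subsequence ending at i:
i:      1  2  3  4  5  6  7  8  9
a[i]:   5  2  6  4  6  7  8  9  4
S:      5  2 11  6 12 19 27 36  6
Maximum is 36 (e.g. 2 + 4 + 6 + 7 + 8 + 9).

36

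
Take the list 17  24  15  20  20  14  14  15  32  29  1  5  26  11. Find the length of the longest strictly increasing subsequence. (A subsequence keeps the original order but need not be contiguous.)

Let dp[i] be the length of the longest such subsequence ending at index i:
i:      1  2  3  4  5  6  7  8  9 10 11 12 13 14
a[i]:  17 24 15 20 20 14 14 15 32 29  1  5 26 11
dp:     1  2  1  2  2  1  1  2  3  3  1  2  3  3
Maximum dp value is 3.

3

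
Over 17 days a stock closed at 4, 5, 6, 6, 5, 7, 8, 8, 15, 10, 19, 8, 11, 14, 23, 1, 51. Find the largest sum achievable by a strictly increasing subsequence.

139

Let S[i] be the best sum of a strictly increasing subsequence ending at i:
i:       1   2   3   4   5   6   7   8   9  10  11  12  13  14  15  16  17
a[i]:    4   5   6   6   5   7   8   8  15  10  19   8  11  14  23   1  51
S:       4   9  15  15   9  22  30  30  45  40  64  30  51  65  88   1 139
Maximum is 139 (e.g. 4 + 5 + 6 + 7 + 8 + 10 + 11 + 14 + 23 + 51).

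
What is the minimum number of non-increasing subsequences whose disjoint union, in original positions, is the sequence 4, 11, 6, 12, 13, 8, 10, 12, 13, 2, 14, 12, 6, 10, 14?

7

Place each on the leftmost legal pile:
4 → new pile 1 (tops now [4])
11 → new pile 2 (tops now [4, 11])
6 → pile 2 (tops now [4, 6])
12 → new pile 3 (tops now [4, 6, 12])
13 → new pile 4 (tops now [4, 6, 12, 13])
8 → pile 3 (tops now [4, 6, 8, 13])
10 → pile 4 (tops now [4, 6, 8, 10])
12 → new pile 5 (tops now [4, 6, 8, 10, 12])
13 → new pile 6 (tops now [4, 6, 8, 10, 12, 13])
2 → pile 1 (tops now [2, 6, 8, 10, 12, 13])
14 → new pile 7 (tops now [2, 6, 8, 10, 12, 13, 14])
12 → pile 5 (tops now [2, 6, 8, 10, 12, 13, 14])
6 → pile 2 (tops now [2, 6, 8, 10, 12, 13, 14])
10 → pile 4 (tops now [2, 6, 8, 10, 12, 13, 14])
14 → pile 7 (tops now [2, 6, 8, 10, 12, 13, 14])
Seven piles.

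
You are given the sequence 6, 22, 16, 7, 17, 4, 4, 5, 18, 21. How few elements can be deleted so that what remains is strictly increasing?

5

Fewest deletions = n − (longest strictly increasing subsequence).
i:      1  2  3  4  5  6  7  8  9 10
a[i]:   6 22 16  7 17  4  4  5 18 21
dp:     1  2  2  2  3  1  1  2  4  5
max dp = 5, so deletions = 10 − 5 = 5.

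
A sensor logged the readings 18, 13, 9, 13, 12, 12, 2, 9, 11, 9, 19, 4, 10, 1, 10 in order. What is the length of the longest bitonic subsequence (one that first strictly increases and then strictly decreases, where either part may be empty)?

7

inc[i] = longest strictly increasing subsequence ending at i; dec[i] = longest strictly decreasing subsequence starting at i:
i:      1  2  3  4  5  6  7  8  9 10 11 12 13 14 15
a[i]:  18 13  9 13 12 12  2  9 11  9 19  4 10  1 10
inc:    1  1  1  2  2  2  1  2  3  2  4  2  3  1  3
dec:    7  6  3  6  5  5  2  3  4  3  3  2  2  1  1
Best peak at i=1 (value 18): inc=1, dec=7, length 1+7−1 = 7.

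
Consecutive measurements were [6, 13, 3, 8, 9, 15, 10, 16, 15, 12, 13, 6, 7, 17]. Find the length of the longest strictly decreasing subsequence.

4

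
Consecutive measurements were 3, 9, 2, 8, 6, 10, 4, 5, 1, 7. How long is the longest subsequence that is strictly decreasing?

5

Negate each value so 'decreasing' becomes 'increasing', then run patience tails on the negated sequence:
-3 → extends → [-3]
-9 → replaces -3 → [-9]
-2 → extends → [-9, -2]
-8 → replaces -2 → [-9, -8]
-6 → extends → [-9, -8, -6]
-10 → replaces -9 → [-10, -8, -6]
-4 → extends → [-10, -8, -6, -4]
-5 → replaces -4 → [-10, -8, -6, -5]
-1 → extends → [-10, -8, -6, -5, -1]
-7 → replaces -6 → [-10, -8, -7, -5, -1]
Five tails, so the longest strictly decreasing subsequence of the original has length 5.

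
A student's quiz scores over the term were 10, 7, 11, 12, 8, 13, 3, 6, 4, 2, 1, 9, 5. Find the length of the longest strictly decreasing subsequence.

Negate each value so 'decreasing' becomes 'increasing', then run patience tails on the negated sequence:
-10 → extends → [-10]
-7 → extends → [-10, -7]
-11 → replaces -10 → [-11, -7]
-12 → replaces -11 → [-12, -7]
-8 → replaces -7 → [-12, -8]
-13 → replaces -12 → [-13, -8]
-3 → extends → [-13, -8, -3]
-6 → replaces -3 → [-13, -8, -6]
-4 → extends → [-13, -8, -6, -4]
-2 → extends → [-13, -8, -6, -4, -2]
-1 → extends → [-13, -8, -6, -4, -2, -1]
-9 → replaces -8 → [-13, -9, -6, -4, -2, -1]
-5 → replaces -4 → [-13, -9, -6, -5, -2, -1]
Six tails, so the longest strictly decreasing subsequence of the original has length 6.

6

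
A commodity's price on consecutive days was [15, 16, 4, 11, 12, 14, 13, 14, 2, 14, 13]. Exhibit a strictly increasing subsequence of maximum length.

4, 11, 12, 13, 14

Patience tails give the LIS length; then backtrack through the dp parents:
15 → extends → [15]
16 → extends → [15, 16]
4 → replaces 15 → [4, 16]
11 → replaces 16 → [4, 11]
12 → extends → [4, 11, 12]
14 → extends → [4, 11, 12, 14]
13 → replaces 14 → [4, 11, 12, 13]
14 → extends → [4, 11, 12, 13, 14]
2 → replaces 4 → [2, 11, 12, 13, 14]
14 → already a tail → [2, 11, 12, 13, 14]
13 → already a tail → [2, 11, 12, 13, 14]
Length 5; one witness is 4, 11, 12, 13, 14.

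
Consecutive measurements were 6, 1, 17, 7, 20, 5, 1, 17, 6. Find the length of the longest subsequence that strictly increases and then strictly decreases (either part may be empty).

inc[i] = longest strictly increasing subsequence ending at i; dec[i] = longest strictly decreasing subsequence starting at i:
i:      1  2  3  4  5  6  7  8  9
a[i]:   6  1 17  7 20  5  1 17  6
inc:    1  1  2  2  3  2  1  3  3
dec:    3  1  4  3  3  2  1  2  1
Best peak at i=3 (value 17): inc=2, dec=4, length 2+4−1 = 5.

5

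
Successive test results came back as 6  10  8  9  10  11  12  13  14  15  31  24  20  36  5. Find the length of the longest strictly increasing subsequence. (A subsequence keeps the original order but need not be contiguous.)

11

Track the smallest tail for each achievable length (strict):
6 → extends → [6]
10 → extends → [6, 10]
8 → replaces 10 → [6, 8]
9 → extends → [6, 8, 9]
10 → extends → [6, 8, 9, 10]
11 → extends → [6, 8, 9, 10, 11]
12 → extends → [6, 8, 9, 10, 11, 12]
13 → extends → [6, 8, 9, 10, 11, 12, 13]
14 → extends → [6, 8, 9, 10, 11, 12, 13, 14]
15 → extends → [6, 8, 9, 10, 11, 12, 13, 14, 15]
31 → extends → [6, 8, 9, 10, 11, 12, 13, 14, 15, 31]
24 → replaces 31 → [6, 8, 9, 10, 11, 12, 13, 14, 15, 24]
20 → replaces 24 → [6, 8, 9, 10, 11, 12, 13, 14, 15, 20]
36 → extends → [6, 8, 9, 10, 11, 12, 13, 14, 15, 20, 36]
5 → replaces 6 → [5, 8, 9, 10, 11, 12, 13, 14, 15, 20, 36]
Eleven tails, so the longest strictly increasing subsequence has length 11 (e.g. 6, 8, 9, 10, 11, 12, 13, 14, 15, 31, 36).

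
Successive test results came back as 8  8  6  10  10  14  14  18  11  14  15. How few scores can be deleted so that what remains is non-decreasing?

Fewest deletions = n − (longest non-decreasing subsequence).
i:      1  2  3  4  5  6  7  8  9 10 11
a[i]:   8  8  6 10 10 14 14 18 11 14 15
dp:     1  2  1  3  4  5  6  7  5  7  8
max dp = 8, so deletions = 11 − 8 = 3.

3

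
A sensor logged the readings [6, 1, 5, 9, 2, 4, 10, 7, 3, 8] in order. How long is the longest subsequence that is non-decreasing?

5

Let dp[i] be the length of the longest such subsequence ending at index i:
i:      1  2  3  4  5  6  7  8  9 10
a[i]:   6  1  5  9  2  4 10  7  3  8
dp:     1  1  2  3  2  3  4  4  3  5
Maximum dp value is 5.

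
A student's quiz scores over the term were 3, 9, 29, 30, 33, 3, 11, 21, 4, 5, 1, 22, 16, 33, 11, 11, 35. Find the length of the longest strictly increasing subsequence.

7

Track the smallest tail for each achievable length (strict):
3 → extends → [3]
9 → extends → [3, 9]
29 → extends → [3, 9, 29]
30 → extends → [3, 9, 29, 30]
33 → extends → [3, 9, 29, 30, 33]
3 → already a tail → [3, 9, 29, 30, 33]
11 → replaces 29 → [3, 9, 11, 30, 33]
21 → replaces 30 → [3, 9, 11, 21, 33]
4 → replaces 9 → [3, 4, 11, 21, 33]
5 → replaces 11 → [3, 4, 5, 21, 33]
1 → replaces 3 → [1, 4, 5, 21, 33]
22 → replaces 33 → [1, 4, 5, 21, 22]
16 → replaces 21 → [1, 4, 5, 16, 22]
33 → extends → [1, 4, 5, 16, 22, 33]
11 → replaces 16 → [1, 4, 5, 11, 22, 33]
11 → already a tail → [1, 4, 5, 11, 22, 33]
35 → extends → [1, 4, 5, 11, 22, 33, 35]
Seven tails, so the longest strictly increasing subsequence has length 7 (e.g. 3, 9, 11, 21, 22, 33, 35).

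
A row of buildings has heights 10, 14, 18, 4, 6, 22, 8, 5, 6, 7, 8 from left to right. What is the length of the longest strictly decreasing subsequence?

Let dp[i] be the longest strictly decreasing subsequence ending at i:
i:      1  2  3  4  5  6  7  8  9 10 11
a[i]:  10 14 18  4  6 22  8  5  6  7  8
dp:     1  1  1  2  2  1  2  3  3  3  2
Maximum is 3.

3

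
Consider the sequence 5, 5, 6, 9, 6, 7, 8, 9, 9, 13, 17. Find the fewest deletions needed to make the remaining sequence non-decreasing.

Fewest deletions = n − (longest non-decreasing subsequence).
Patience tails:
5 → extends → [5]
5 → extends → [5, 5]
6 → extends → [5, 5, 6]
9 → extends → [5, 5, 6, 9]
6 → replaces 9 → [5, 5, 6, 6]
7 → extends → [5, 5, 6, 6, 7]
8 → extends → [5, 5, 6, 6, 7, 8]
9 → extends → [5, 5, 6, 6, 7, 8, 9]
9 → extends → [5, 5, 6, 6, 7, 8, 9, 9]
13 → extends → [5, 5, 6, 6, 7, 8, 9, 9, 13]
17 → extends → [5, 5, 6, 6, 7, 8, 9, 9, 13, 17]
Longest non-decreasing subsequence has length 10, so deletions = 11 − 10 = 1.

1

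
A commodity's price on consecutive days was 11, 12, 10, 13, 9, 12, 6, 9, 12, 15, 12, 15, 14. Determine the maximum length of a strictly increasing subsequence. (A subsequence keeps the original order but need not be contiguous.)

4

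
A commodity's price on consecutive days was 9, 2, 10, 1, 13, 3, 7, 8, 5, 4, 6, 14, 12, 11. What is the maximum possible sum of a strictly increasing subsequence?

Let S[i] be the best sum of a strictly increasing subsequence ending at i:
i:      1  2  3  4  5  6  7  8  9 10 11 12 13 14
a[i]:   9  2 10  1 13  3  7  8  5  4  6 14 12 11
S:      9  2 19  1 32  5 12 20 10  9 16 46 32 31
Maximum is 46 (e.g. 9 + 10 + 13 + 14).

46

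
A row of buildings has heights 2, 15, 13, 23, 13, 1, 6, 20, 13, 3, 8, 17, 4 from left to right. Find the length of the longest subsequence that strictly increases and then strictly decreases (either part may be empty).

7

inc[i] = longest strictly increasing subsequence ending at i; dec[i] = longest strictly decreasing subsequence starting at i:
i:      1  2  3  4  5  6  7  8  9 10 11 12 13
a[i]:   2 15 13 23 13  1  6 20 13  3  8 17  4
inc:    1  2  2  3  2  1  2  3  3  2  3  4  3
dec:    2  4  3  5  3  1  2  4  3  1  2  2  1
Best peak at i=4 (value 23): inc=3, dec=5, length 3+5−1 = 7.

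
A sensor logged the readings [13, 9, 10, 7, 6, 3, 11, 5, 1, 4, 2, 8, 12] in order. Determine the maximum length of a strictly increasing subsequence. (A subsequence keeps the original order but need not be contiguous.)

4

Let dp[i] be the length of the longest such subsequence ending at index i:
i:      1  2  3  4  5  6  7  8  9 10 11 12 13
a[i]:  13  9 10  7  6  3 11  5  1  4  2  8 12
dp:     1  1  2  1  1  1  3  2  1  2  2  3  4
Maximum dp value is 4.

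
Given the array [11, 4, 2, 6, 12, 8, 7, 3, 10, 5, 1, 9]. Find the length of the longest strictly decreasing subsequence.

5

Negate each value so 'decreasing' becomes 'increasing', then run patience tails on the negated sequence:
-11 → extends → [-11]
-4 → extends → [-11, -4]
-2 → extends → [-11, -4, -2]
-6 → replaces -4 → [-11, -6, -2]
-12 → replaces -11 → [-12, -6, -2]
-8 → replaces -6 → [-12, -8, -2]
-7 → replaces -2 → [-12, -8, -7]
-3 → extends → [-12, -8, -7, -3]
-10 → replaces -8 → [-12, -10, -7, -3]
-5 → replaces -3 → [-12, -10, -7, -5]
-1 → extends → [-12, -10, -7, -5, -1]
-9 → replaces -7 → [-12, -10, -9, -5, -1]
Five tails, so the longest strictly decreasing subsequence of the original has length 5.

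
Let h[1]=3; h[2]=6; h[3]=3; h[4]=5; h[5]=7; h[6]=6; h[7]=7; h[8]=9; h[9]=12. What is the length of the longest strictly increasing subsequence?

Let dp[i] be the length of the longest such subsequence ending at index i:
i:      1  2  3  4  5  6  7  8  9
h[i]:   3  6  3  5  7  6  7  9 12
dp:     1  2  1  2  3  3  4  5  6
Maximum dp value is 6.

6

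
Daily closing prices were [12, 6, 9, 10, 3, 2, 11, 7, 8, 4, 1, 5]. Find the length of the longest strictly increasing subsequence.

4

Track the smallest tail for each achievable length (strict):
12 → extends → [12]
6 → replaces 12 → [6]
9 → extends → [6, 9]
10 → extends → [6, 9, 10]
3 → replaces 6 → [3, 9, 10]
2 → replaces 3 → [2, 9, 10]
11 → extends → [2, 9, 10, 11]
7 → replaces 9 → [2, 7, 10, 11]
8 → replaces 10 → [2, 7, 8, 11]
4 → replaces 7 → [2, 4, 8, 11]
1 → replaces 2 → [1, 4, 8, 11]
5 → replaces 8 → [1, 4, 5, 11]
Four tails, so the longest strictly increasing subsequence has length 4 (e.g. 6, 9, 10, 11).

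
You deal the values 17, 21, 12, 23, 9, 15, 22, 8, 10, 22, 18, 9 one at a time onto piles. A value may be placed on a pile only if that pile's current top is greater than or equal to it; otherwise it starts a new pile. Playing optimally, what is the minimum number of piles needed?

3

Place each on the leftmost legal pile:
17 → new pile 1 (tops now [17])
21 → new pile 2 (tops now [17, 21])
12 → pile 1 (tops now [12, 21])
23 → new pile 3 (tops now [12, 21, 23])
9 → pile 1 (tops now [9, 21, 23])
15 → pile 2 (tops now [9, 15, 23])
22 → pile 3 (tops now [9, 15, 22])
8 → pile 1 (tops now [8, 15, 22])
10 → pile 2 (tops now [8, 10, 22])
22 → pile 3 (tops now [8, 10, 22])
18 → pile 3 (tops now [8, 10, 18])
9 → pile 2 (tops now [8, 9, 18])
Three piles.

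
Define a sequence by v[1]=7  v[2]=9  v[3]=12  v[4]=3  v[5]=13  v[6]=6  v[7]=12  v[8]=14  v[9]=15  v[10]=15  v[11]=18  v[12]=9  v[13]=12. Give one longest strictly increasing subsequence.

7, 9, 12, 13, 14, 15, 18

Patience tails give the LIS length; then backtrack through the dp parents:
7 → extends → [7]
9 → extends → [7, 9]
12 → extends → [7, 9, 12]
3 → replaces 7 → [3, 9, 12]
13 → extends → [3, 9, 12, 13]
6 → replaces 9 → [3, 6, 12, 13]
12 → already a tail → [3, 6, 12, 13]
14 → extends → [3, 6, 12, 13, 14]
15 → extends → [3, 6, 12, 13, 14, 15]
15 → already a tail → [3, 6, 12, 13, 14, 15]
18 → extends → [3, 6, 12, 13, 14, 15, 18]
9 → replaces 12 → [3, 6, 9, 13, 14, 15, 18]
12 → replaces 13 → [3, 6, 9, 12, 14, 15, 18]
Length 7; one witness is 7, 9, 12, 13, 14, 15, 18.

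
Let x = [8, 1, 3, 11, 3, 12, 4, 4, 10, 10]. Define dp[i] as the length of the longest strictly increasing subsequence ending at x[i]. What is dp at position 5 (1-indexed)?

dp[i] = 1 + max{dp[j] : j<i, x[j]<x[i]} (or 1 if no such j):
i:      1  2  3  4  5  6  7  8  9 10
x[i]:   8  1  3 11  3 12  4  4 10 10
dp:     1  1  2  3  2  4  3  3  4  4
At index 5 the value is 2.

2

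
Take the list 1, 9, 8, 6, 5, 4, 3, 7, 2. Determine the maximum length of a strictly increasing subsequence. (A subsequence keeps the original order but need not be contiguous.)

3

Let dp[i] be the length of the longest such subsequence ending at index i:
i:     1 2 3 4 5 6 7 8 9
a[i]:  1 9 8 6 5 4 3 7 2
dp:    1 2 2 2 2 2 2 3 2
Maximum dp value is 3.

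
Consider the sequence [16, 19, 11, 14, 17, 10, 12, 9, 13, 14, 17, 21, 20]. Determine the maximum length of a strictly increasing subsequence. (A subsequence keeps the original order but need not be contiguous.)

6

Let dp[i] be the length of the longest such subsequence ending at index i:
i:      1  2  3  4  5  6  7  8  9 10 11 12 13
a[i]:  16 19 11 14 17 10 12  9 13 14 17 21 20
dp:     1  2  1  2  3  1  2  1  3  4  5  6  6
Maximum dp value is 6.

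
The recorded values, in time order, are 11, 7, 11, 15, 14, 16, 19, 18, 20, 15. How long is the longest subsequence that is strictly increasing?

6

Track the smallest tail for each achievable length (strict):
11 → extends → [11]
7 → replaces 11 → [7]
11 → extends → [7, 11]
15 → extends → [7, 11, 15]
14 → replaces 15 → [7, 11, 14]
16 → extends → [7, 11, 14, 16]
19 → extends → [7, 11, 14, 16, 19]
18 → replaces 19 → [7, 11, 14, 16, 18]
20 → extends → [7, 11, 14, 16, 18, 20]
15 → replaces 16 → [7, 11, 14, 15, 18, 20]
Six tails, so the longest strictly increasing subsequence has length 6 (e.g. 7, 11, 15, 16, 19, 20).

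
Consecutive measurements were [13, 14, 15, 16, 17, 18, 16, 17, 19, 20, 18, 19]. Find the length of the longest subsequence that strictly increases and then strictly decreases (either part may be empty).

inc[i] = longest strictly increasing subsequence ending at i; dec[i] = longest strictly decreasing subsequence starting at i:
i:      1  2  3  4  5  6  7  8  9 10 11 12
a[i]:  13 14 15 16 17 18 16 17 19 20 18 19
inc:    1  2  3  4  5  6  4  5  7  8  6  7
dec:    1  1  1  1  2  2  1  1  2  2  1  1
Best peak at i=10 (value 20): inc=8, dec=2, length 8+2−1 = 9.

9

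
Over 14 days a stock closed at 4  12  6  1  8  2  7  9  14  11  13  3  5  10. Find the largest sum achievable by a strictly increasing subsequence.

Let S[i] be the best sum of a strictly increasing subsequence ending at i:
i:      1  2  3  4  5  6  7  8  9 10 11 12 13 14
a[i]:   4 12  6  1  8  2  7  9 14 11 13  3  5 10
S:      4 16 10  1 18  3 17 27 41 38 51  6 11 37
Maximum is 51 (e.g. 4 + 6 + 8 + 9 + 11 + 13).

51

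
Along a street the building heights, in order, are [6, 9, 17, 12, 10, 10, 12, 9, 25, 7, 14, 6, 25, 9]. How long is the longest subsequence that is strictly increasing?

6

Track the smallest tail for each achievable length (strict):
6 → extends → [6]
9 → extends → [6, 9]
17 → extends → [6, 9, 17]
12 → replaces 17 → [6, 9, 12]
10 → replaces 12 → [6, 9, 10]
10 → already a tail → [6, 9, 10]
12 → extends → [6, 9, 10, 12]
9 → already a tail → [6, 9, 10, 12]
25 → extends → [6, 9, 10, 12, 25]
7 → replaces 9 → [6, 7, 10, 12, 25]
14 → replaces 25 → [6, 7, 10, 12, 14]
6 → already a tail → [6, 7, 10, 12, 14]
25 → extends → [6, 7, 10, 12, 14, 25]
9 → replaces 10 → [6, 7, 9, 12, 14, 25]
Six tails, so the longest strictly increasing subsequence has length 6 (e.g. 6, 9, 10, 12, 14, 25).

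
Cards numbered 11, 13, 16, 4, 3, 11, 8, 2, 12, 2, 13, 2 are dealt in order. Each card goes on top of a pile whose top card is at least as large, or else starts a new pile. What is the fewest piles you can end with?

Place each on the leftmost legal pile:
11 → new pile 1 (tops now [11])
13 → new pile 2 (tops now [11, 13])
16 → new pile 3 (tops now [11, 13, 16])
4 → pile 1 (tops now [4, 13, 16])
3 → pile 1 (tops now [3, 13, 16])
11 → pile 2 (tops now [3, 11, 16])
8 → pile 2 (tops now [3, 8, 16])
2 → pile 1 (tops now [2, 8, 16])
12 → pile 3 (tops now [2, 8, 12])
2 → pile 1 (tops now [2, 8, 12])
13 → new pile 4 (tops now [2, 8, 12, 13])
2 → pile 1 (tops now [2, 8, 12, 13])
Four piles.

4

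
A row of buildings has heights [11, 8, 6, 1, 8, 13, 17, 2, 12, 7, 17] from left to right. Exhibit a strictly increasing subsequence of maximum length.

Patience tails give the LIS length; then backtrack through the dp parents:
11 → extends → [11]
8 → replaces 11 → [8]
6 → replaces 8 → [6]
1 → replaces 6 → [1]
8 → extends → [1, 8]
13 → extends → [1, 8, 13]
17 → extends → [1, 8, 13, 17]
2 → replaces 8 → [1, 2, 13, 17]
12 → replaces 13 → [1, 2, 12, 17]
7 → replaces 12 → [1, 2, 7, 17]
17 → already a tail → [1, 2, 7, 17]
Length 4; one witness is 6, 8, 13, 17.

6, 8, 13, 17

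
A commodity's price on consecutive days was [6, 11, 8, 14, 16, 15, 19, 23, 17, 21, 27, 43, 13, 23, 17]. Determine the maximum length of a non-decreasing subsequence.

8

Track the smallest tail for each achievable length (allowing ties):
6 → extends → [6]
11 → extends → [6, 11]
8 → replaces 11 → [6, 8]
14 → extends → [6, 8, 14]
16 → extends → [6, 8, 14, 16]
15 → replaces 16 → [6, 8, 14, 15]
19 → extends → [6, 8, 14, 15, 19]
23 → extends → [6, 8, 14, 15, 19, 23]
17 → replaces 19 → [6, 8, 14, 15, 17, 23]
21 → replaces 23 → [6, 8, 14, 15, 17, 21]
27 → extends → [6, 8, 14, 15, 17, 21, 27]
43 → extends → [6, 8, 14, 15, 17, 21, 27, 43]
13 → replaces 14 → [6, 8, 13, 15, 17, 21, 27, 43]
23 → replaces 27 → [6, 8, 13, 15, 17, 21, 23, 43]
17 → replaces 21 → [6, 8, 13, 15, 17, 17, 23, 43]
Eight tails, so the longest non-decreasing subsequence has length 8 (e.g. 6, 11, 14, 16, 19, 23, 27, 43).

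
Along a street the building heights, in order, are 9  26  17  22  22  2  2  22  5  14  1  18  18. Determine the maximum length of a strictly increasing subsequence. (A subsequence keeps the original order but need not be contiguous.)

Let dp[i] be the length of the longest such subsequence ending at index i:
i:      1  2  3  4  5  6  7  8  9 10 11 12 13
a[i]:   9 26 17 22 22  2  2 22  5 14  1 18 18
dp:     1  2  2  3  3  1  1  3  2  3  1  4  4
Maximum dp value is 4.

4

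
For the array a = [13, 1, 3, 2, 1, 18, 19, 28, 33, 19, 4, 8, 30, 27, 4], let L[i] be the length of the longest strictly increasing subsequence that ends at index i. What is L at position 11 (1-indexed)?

3

dp[i] = 1 + max{dp[j] : j<i, a[j]<a[i]} (or 1 if no such j):
i:      1  2  3  4  5  6  7  8  9 10 11 12 13 14 15
a[i]:  13  1  3  2  1 18 19 28 33 19  4  8 30 27  4
dp:     1  1  2  2  1  3  4  5  6  4  3  4  6  5  3
At index 11 the value is 3.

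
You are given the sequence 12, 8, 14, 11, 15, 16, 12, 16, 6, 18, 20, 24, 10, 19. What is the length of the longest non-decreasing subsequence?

Track the smallest tail for each achievable length (allowing ties):
12 → extends → [12]
8 → replaces 12 → [8]
14 → extends → [8, 14]
11 → replaces 14 → [8, 11]
15 → extends → [8, 11, 15]
16 → extends → [8, 11, 15, 16]
12 → replaces 15 → [8, 11, 12, 16]
16 → extends → [8, 11, 12, 16, 16]
6 → replaces 8 → [6, 11, 12, 16, 16]
18 → extends → [6, 11, 12, 16, 16, 18]
20 → extends → [6, 11, 12, 16, 16, 18, 20]
24 → extends → [6, 11, 12, 16, 16, 18, 20, 24]
10 → replaces 11 → [6, 10, 12, 16, 16, 18, 20, 24]
19 → replaces 20 → [6, 10, 12, 16, 16, 18, 19, 24]
Eight tails, so the longest non-decreasing subsequence has length 8 (e.g. 12, 14, 15, 16, 16, 18, 20, 24).

8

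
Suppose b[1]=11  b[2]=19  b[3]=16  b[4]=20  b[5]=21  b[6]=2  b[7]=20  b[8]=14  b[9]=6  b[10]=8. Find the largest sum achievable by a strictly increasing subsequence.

Let S[i] be the best sum of a strictly increasing subsequence ending at i:
i:      1  2  3  4  5  6  7  8  9 10
b[i]:  11 19 16 20 21  2 20 14  6  8
S:     11 30 27 50 71  2 50 25  8 16
Maximum is 71 (e.g. 11 + 19 + 20 + 21).

71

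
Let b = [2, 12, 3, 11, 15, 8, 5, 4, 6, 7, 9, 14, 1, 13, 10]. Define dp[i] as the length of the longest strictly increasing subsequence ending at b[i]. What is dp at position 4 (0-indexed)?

4

dp[i] = 1 + max{dp[j] : j<i, b[j]<b[i]} (or 1 if no such j):
i:      0  1  2  3  4  5  6  7  8  9 10 11 12 13 14
b[i]:   2 12  3 11 15  8  5  4  6  7  9 14  1 13 10
dp:     1  2  2  3  4  3  3  3  4  5  6  7  1  7  7
At index 4 the value is 4.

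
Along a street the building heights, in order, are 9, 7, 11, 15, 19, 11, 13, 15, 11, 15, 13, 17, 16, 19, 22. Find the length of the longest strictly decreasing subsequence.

Negate each value so 'decreasing' becomes 'increasing', then run patience tails on the negated sequence:
-9 → extends → [-9]
-7 → extends → [-9, -7]
-11 → replaces -9 → [-11, -7]
-15 → replaces -11 → [-15, -7]
-19 → replaces -15 → [-19, -7]
-11 → replaces -7 → [-19, -11]
-13 → replaces -11 → [-19, -13]
-15 → replaces -13 → [-19, -15]
-11 → extends → [-19, -15, -11]
-15 → already a tail → [-19, -15, -11]
-13 → replaces -11 → [-19, -15, -13]
-17 → replaces -15 → [-19, -17, -13]
-16 → replaces -13 → [-19, -17, -16]
-19 → already a tail → [-19, -17, -16]
-22 → replaces -19 → [-22, -17, -16]
Three tails, so the longest strictly decreasing subsequence of the original has length 3.

3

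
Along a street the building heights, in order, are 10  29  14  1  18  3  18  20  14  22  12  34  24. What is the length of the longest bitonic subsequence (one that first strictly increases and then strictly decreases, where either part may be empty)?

7

inc[i] = longest strictly increasing subsequence ending at i; dec[i] = longest strictly decreasing subsequence starting at i:
i:      1  2  3  4  5  6  7  8  9 10 11 12 13
a[i]:  10 29 14  1 18  3 18 20 14 22 12 34 24
inc:    1  2  2  1  3  2  3  4  3  5  3  6  6
dec:    2  4  2  1  3  1  3  3  2  2  1  2  1
Best peak at i=12 (value 34): inc=6, dec=2, length 6+2−1 = 7.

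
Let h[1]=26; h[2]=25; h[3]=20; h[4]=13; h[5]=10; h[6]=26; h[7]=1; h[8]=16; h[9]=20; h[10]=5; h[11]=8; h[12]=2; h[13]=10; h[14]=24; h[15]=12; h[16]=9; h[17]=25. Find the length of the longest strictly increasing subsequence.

6

Track the smallest tail for each achievable length (strict):
26 → extends → [26]
25 → replaces 26 → [25]
20 → replaces 25 → [20]
13 → replaces 20 → [13]
10 → replaces 13 → [10]
26 → extends → [10, 26]
1 → replaces 10 → [1, 26]
16 → replaces 26 → [1, 16]
20 → extends → [1, 16, 20]
5 → replaces 16 → [1, 5, 20]
8 → replaces 20 → [1, 5, 8]
2 → replaces 5 → [1, 2, 8]
10 → extends → [1, 2, 8, 10]
24 → extends → [1, 2, 8, 10, 24]
12 → replaces 24 → [1, 2, 8, 10, 12]
9 → replaces 10 → [1, 2, 8, 9, 12]
25 → extends → [1, 2, 8, 9, 12, 25]
Six tails, so the longest strictly increasing subsequence has length 6 (e.g. 1, 5, 8, 10, 24, 25).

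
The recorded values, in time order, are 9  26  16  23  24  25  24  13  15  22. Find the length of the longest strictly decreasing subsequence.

Negate each value so 'decreasing' becomes 'increasing', then run patience tails on the negated sequence:
-9 → extends → [-9]
-26 → replaces -9 → [-26]
-16 → extends → [-26, -16]
-23 → replaces -16 → [-26, -23]
-24 → replaces -23 → [-26, -24]
-25 → replaces -24 → [-26, -25]
-24 → extends → [-26, -25, -24]
-13 → extends → [-26, -25, -24, -13]
-15 → replaces -13 → [-26, -25, -24, -15]
-22 → replaces -15 → [-26, -25, -24, -22]
Four tails, so the longest strictly decreasing subsequence of the original has length 4.

4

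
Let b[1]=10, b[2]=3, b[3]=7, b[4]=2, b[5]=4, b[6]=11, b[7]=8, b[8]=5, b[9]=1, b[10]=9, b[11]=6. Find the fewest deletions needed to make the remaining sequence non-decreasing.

Fewest deletions = n − (longest non-decreasing subsequence).
Patience tails:
10 → extends → [10]
3 → replaces 10 → [3]
7 → extends → [3, 7]
2 → replaces 3 → [2, 7]
4 → replaces 7 → [2, 4]
11 → extends → [2, 4, 11]
8 → replaces 11 → [2, 4, 8]
5 → replaces 8 → [2, 4, 5]
1 → replaces 2 → [1, 4, 5]
9 → extends → [1, 4, 5, 9]
6 → replaces 9 → [1, 4, 5, 6]
Longest non-decreasing subsequence has length 4, so deletions = 11 − 4 = 7.

7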